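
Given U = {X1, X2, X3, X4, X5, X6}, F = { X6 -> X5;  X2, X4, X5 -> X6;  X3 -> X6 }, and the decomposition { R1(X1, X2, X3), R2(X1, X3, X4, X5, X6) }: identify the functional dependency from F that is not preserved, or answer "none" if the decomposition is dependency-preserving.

X2, X4, X5 -> X6

Check X2, X4, X5 → X6: no single fragment contains all of {X2, X4, X5, X6}, and the restricted closure of {X2, X4, X5} across the fragments never reaches {X6}.
X6 → X5 is preserved.
X3 → X6 is preserved.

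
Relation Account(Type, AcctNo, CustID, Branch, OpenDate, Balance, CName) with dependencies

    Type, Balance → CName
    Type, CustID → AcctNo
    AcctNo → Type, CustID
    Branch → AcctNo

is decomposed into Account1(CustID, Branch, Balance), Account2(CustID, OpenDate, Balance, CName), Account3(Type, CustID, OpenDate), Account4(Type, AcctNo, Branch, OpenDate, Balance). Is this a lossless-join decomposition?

Chase test. Columns are Type, AcctNo, CustID, Branch, OpenDate, Balance, CName; row i has aⱼ where attribute j ∈ Accounti, else bᵢⱼ.
Initial tableau (one row per fragment):
  row 1: b11 b12 a3 a4 b15 a6 b17
  row 2: b21 b22 a3 b24 a5 a6 a7
  row 3: a1 b32 a3 b34 a5 b36 b37
  row 4: a1 a2 b43 a4 a5 a6 b47
Rows 1 and 4 agree on Branch; apply Branch→AcctNo and equate their AcctNo entries.
Rows 1 and 4 agree on AcctNo; apply AcctNo→Type, CustID and equate their Type, CustID entries.
Rows 1 and 4 agree on Type, Balance; apply Type, Balance→CName and equate their CName entries.
Rows 1 and 3 agree on Type, CustID; apply Type, CustID→AcctNo and equate their AcctNo entries.
No row becomes fully distinguished — the join is lossy.

No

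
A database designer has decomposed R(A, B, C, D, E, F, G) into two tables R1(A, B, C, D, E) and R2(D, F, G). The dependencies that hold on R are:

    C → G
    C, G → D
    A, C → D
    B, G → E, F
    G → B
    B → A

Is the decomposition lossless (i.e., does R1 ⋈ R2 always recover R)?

Common attributes: R1 ∩ R2 = {D}.
No dependency enlarges {D}, so (D)⁺ = {D}.
The closure contains neither all of R1 = {A, B, C, D, E} nor all of R2 = {D, F, G}, so the common attributes are not a superkey of either fragment. The join is lossy.

No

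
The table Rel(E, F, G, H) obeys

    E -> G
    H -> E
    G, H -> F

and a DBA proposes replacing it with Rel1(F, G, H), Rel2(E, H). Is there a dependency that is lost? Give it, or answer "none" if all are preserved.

Check E → G: no single fragment contains all of {E, G}, and the restricted closure of {E} across the fragments never reaches {G}.
H → E is preserved.
G, H → F is preserved.

E -> G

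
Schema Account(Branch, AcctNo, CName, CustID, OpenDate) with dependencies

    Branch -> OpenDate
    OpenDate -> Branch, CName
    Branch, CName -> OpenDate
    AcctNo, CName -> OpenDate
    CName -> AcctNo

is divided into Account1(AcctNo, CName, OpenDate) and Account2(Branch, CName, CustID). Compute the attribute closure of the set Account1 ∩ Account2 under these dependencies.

Account1 ∩ Account2 = {CName}.
CName → AcctNo applies, adding AcctNo
AcctNo, CName → OpenDate applies, adding OpenDate
OpenDate → Branch, CName applies, adding Branch
Closure: {Branch, AcctNo, CName, OpenDate}.

Branch, AcctNo, CName, OpenDate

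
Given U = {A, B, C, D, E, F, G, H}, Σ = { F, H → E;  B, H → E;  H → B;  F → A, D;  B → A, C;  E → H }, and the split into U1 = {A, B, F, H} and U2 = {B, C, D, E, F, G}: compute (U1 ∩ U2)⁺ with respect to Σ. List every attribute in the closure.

A, B, C, D, F

U1 ∩ U2 = {B, F}.
F → A, D applies, adding A, D
B → A, C applies, adding C
Closure: {A, B, C, D, F}.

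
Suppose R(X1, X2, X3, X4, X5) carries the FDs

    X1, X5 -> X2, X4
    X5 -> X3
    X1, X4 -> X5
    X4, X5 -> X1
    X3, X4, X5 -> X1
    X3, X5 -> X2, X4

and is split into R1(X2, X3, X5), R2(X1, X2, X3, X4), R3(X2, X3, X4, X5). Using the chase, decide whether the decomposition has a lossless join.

Chase test. Columns are X1, X2, X3, X4, X5; row i has aⱼ where attribute j ∈ Ri, else bᵢⱼ.
Initial tableau (one row per fragment):
  row 1: b11 a2 a3 b14 a5
  row 2: a1 a2 a3 a4 b25
  row 3: b31 a2 a3 a4 a5
Rows 1 and 3 agree on X3, X5; apply X3, X5→X2, X4 and equate their X2, X4 entries.
Rows 1 and 3 agree on X4, X5; apply X4, X5→X1 and equate their X1 entries.
No row becomes fully distinguished — the join is lossy.

No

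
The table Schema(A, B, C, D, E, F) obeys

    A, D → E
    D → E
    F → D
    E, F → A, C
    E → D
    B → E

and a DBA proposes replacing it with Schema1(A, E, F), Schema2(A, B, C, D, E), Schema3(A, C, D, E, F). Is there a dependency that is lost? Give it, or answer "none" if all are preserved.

none

A, D → E lies within Schema2.
D → E lies within Schema2.
F → D lies within Schema3.
E, F → A, C lies within Schema3.
E → D lies within Schema2.
B → E lies within Schema2.
Every dependency is enforceable on the fragments, so the decomposition is dependency-preserving.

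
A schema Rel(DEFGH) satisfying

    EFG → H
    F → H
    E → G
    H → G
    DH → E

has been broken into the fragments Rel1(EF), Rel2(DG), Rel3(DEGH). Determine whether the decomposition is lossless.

Chase test. Columns are DEFGH; row i has aⱼ where attribute j ∈ Reli, else bᵢⱼ.
Initial tableau (one row per fragment):
  row 1: b11 a2 a3 b14 b15
  row 2: a1 b22 b23 a4 b25
  row 3: a1 a2 b33 a4 a5
Rows 1 and 3 agree on E; apply E→G and equate their G entries.
No row becomes fully distinguished — the join is lossy.

No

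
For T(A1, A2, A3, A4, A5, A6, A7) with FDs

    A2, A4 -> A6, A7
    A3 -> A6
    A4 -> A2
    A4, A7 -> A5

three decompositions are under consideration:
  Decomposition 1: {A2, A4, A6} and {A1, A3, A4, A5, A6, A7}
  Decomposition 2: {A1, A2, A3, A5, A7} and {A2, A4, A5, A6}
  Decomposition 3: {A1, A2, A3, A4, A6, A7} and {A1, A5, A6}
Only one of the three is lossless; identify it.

Decomposition 1: common = {A4, A6}, closure = {A2, A4, A5, A6, A7} → lossless.
Decomposition 2: common = {A2, A5}, closure = {A2, A5} → lossy.
Decomposition 3: common = {A1, A6}, closure = {A1, A6} → lossy.

Decomposition 1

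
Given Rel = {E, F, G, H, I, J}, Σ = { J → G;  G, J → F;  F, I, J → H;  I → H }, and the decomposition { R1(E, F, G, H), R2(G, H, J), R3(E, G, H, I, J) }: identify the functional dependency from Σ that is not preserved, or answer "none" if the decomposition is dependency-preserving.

G, J → F

Check G, J → F: no single fragment contains all of {F, G, J}, and the restricted closure of {G, J} across the fragments never reaches {F}.
J → G is preserved.
F, I, J → H is preserved.
I → H is preserved.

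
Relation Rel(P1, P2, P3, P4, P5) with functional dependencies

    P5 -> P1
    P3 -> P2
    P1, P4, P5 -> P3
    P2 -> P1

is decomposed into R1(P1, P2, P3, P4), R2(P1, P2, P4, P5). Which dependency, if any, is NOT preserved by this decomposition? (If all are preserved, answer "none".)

Check P1, P4, P5 → P3: no single fragment contains all of {P1, P3, P4, P5}, and the restricted closure of {P1, P4, P5} across the fragments never reaches {P3}.
P5 → P1 is preserved.
P3 → P2 is preserved.
P2 → P1 is preserved.

P1, P4, P5 -> P3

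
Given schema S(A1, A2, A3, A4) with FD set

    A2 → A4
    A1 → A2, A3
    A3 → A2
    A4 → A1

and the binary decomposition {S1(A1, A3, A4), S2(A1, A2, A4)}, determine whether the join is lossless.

Yes

Common attributes: S1 ∩ S2 = {A1, A4}.
Closure of {A1, A4}: A1 → A2, A3 applies, adding A2, A3. So (A1, A4)⁺ = {A1, A2, A3, A4}.
This closure contains every attribute of S1, so S1 ∩ S2 → S1. The join is lossless.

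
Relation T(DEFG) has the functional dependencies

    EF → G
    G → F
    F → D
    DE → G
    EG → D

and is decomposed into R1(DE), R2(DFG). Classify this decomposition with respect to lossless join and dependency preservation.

lossy and not dependency-preserving

Lossless test: (D)⁺ = {D}, which is a superkey of neither fragment — lossy.
Dependency preservation: the restricted closure of {EF} across the fragments never reaches {G}, so EF → G cannot be enforced without a join — not preserved.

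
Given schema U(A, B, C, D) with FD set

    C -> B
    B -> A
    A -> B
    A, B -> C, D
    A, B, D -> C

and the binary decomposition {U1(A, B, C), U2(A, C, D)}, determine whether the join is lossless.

Common attributes: U1 ∩ U2 = {A, C}.
Closure of {A, C}: C → B applies, adding B; A, B → C, D applies, adding D. So (A, C)⁺ = {A, B, C, D}.
This closure contains every attribute of U1, so U1 ∩ U2 → U1. The join is lossless.

Yes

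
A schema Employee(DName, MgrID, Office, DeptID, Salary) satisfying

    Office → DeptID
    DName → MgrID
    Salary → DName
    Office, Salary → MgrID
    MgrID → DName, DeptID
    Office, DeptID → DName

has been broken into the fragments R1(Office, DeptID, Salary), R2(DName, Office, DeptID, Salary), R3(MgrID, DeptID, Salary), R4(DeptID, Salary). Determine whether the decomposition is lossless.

Chase test. Columns are DName, MgrID, Office, DeptID, Salary; row i has aⱼ where attribute j ∈ Ri, else bᵢⱼ.
Initial tableau (one row per fragment):
  row 1: b11 b12 a3 a4 a5
  row 2: a1 b22 a3 a4 a5
  row 3: b31 a2 b33 a4 a5
  row 4: b41 b42 b43 a4 a5
Rows 1 and 2 agree on Salary; apply Salary→DName and equate their DName entries.
Rows 1 and 3 agree on Salary; apply Salary→DName and equate their DName entries.
Rows 1 and 4 agree on Salary; apply Salary→DName and equate their DName entries.
Rows 1 and 2 agree on Office, Salary; apply Office, Salary→MgrID and equate their MgrID entries.
Rows 1 and 3 agree on DName; apply DName→MgrID and equate their MgrID entries.
Rows 1 and 4 agree on DName; apply DName→MgrID and equate their MgrID entries.
Row 1 is now all distinguished symbols — the join is lossless.

Yes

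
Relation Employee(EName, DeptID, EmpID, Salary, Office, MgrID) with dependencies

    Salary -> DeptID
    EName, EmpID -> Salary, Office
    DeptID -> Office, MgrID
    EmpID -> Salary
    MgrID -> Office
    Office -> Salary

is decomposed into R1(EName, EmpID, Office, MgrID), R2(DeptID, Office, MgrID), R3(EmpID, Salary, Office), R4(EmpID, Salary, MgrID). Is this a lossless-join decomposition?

Yes

Chase test. Columns are EName, DeptID, EmpID, Salary, Office, MgrID; row i has aⱼ where attribute j ∈ Ri, else bᵢⱼ.
Initial tableau (one row per fragment):
  row 1: a1 b12 a3 b14 a5 a6
  row 2: b21 a2 b23 b24 a5 a6
  row 3: b31 b32 a3 a4 a5 b36
  row 4: b41 b42 a3 a4 b45 a6
Rows 3 and 4 agree on Salary; apply Salary→DeptID and equate their DeptID entries.
Rows 3 and 4 agree on DeptID; apply DeptID→Office, MgrID and equate their Office, MgrID entries.
Rows 1 and 3 agree on EmpID; apply EmpID→Salary and equate their Salary entries.
Rows 1 and 2 agree on Office; apply Office→Salary and equate their Salary entries.
Rows 1 and 2 agree on Salary; apply Salary→DeptID and equate their DeptID entries.
Rows 1 and 3 agree on Salary; apply Salary→DeptID and equate their DeptID entries.
Row 1 is now all distinguished symbols — the join is lossless.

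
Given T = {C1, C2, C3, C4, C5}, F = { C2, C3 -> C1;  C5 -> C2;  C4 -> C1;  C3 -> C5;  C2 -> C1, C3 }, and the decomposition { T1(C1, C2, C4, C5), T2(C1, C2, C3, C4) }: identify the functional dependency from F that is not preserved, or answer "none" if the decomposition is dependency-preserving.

C2, C3 → C1 lies within T2.
C5 → C2 lies within T1.
C4 → C1 lies within T1.
C3 → C5: restricted closure across fragments reaches C5.
C2 → C1, C3 lies within T2.
Every dependency is enforceable on the fragments, so the decomposition is dependency-preserving.

none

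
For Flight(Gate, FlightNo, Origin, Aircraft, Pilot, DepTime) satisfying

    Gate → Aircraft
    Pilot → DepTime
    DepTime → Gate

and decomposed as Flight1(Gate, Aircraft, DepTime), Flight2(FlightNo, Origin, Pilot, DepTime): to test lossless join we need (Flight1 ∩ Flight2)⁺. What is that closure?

Gate, Aircraft, DepTime

Flight1 ∩ Flight2 = {DepTime}.
DepTime → Gate applies, adding Gate
Gate → Aircraft applies, adding Aircraft
Closure: {Gate, Aircraft, DepTime}.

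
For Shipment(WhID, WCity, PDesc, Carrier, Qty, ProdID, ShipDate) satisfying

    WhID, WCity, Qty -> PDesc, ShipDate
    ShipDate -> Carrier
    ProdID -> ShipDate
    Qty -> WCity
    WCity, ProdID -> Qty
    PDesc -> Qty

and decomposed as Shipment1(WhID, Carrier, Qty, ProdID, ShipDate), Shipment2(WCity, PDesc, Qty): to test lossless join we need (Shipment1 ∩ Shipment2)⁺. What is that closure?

WCity, Qty

Shipment1 ∩ Shipment2 = {Qty}.
Qty → WCity applies, adding WCity
Closure: {WCity, Qty}.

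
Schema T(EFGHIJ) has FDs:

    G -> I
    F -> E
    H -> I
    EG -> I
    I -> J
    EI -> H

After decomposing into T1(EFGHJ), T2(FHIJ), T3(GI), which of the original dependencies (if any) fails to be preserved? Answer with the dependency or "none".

Check EI → H: no single fragment contains all of {EHI}, and the restricted closure of {EI} across the fragments never reaches {H}.
G → I is preserved.
F → E is preserved.
H → I is preserved.
EG → I is preserved.
I → J is preserved.

EI -> H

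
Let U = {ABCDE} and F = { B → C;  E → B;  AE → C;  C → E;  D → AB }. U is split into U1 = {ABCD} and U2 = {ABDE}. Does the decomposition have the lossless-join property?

Common attributes: U1 ∩ U2 = {ABD}.
Closure of {ABD}: B → C applies, adding C; C → E applies, adding E. So (ABD)⁺ = {ABCDE}.
This closure contains every attribute of U1, so U1 ∩ U2 → U1. The join is lossless.

Yes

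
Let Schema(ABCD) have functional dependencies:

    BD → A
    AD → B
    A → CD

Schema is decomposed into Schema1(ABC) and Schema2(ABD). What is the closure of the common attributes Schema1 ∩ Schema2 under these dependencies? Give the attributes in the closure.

ABCD

Schema1 ∩ Schema2 = {AB}.
A → CD applies, adding CD
Closure: {ABCD}.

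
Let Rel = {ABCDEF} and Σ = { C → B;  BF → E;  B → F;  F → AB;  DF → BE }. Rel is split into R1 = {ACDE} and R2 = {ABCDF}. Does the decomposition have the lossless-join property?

Common attributes: R1 ∩ R2 = {ACD}.
Closure of {ACD}: C → B applies, adding B; B → F applies, adding F; DF → BE applies, adding E. So (ACD)⁺ = {ABCDEF}.
This closure contains every attribute of R1, so R1 ∩ R2 → R1. The join is lossless.

Yes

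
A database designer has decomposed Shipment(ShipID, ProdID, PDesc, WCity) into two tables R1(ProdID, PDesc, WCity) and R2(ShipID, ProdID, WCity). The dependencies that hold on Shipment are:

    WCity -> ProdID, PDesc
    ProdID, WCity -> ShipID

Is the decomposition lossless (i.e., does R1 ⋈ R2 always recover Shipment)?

Yes

Common attributes: R1 ∩ R2 = {ProdID, WCity}.
Closure of {ProdID, WCity}: WCity → ProdID, PDesc applies, adding PDesc; ProdID, WCity → ShipID applies, adding ShipID. So (ProdID, WCity)⁺ = {ShipID, ProdID, PDesc, WCity}.
This closure contains every attribute of R1, so R1 ∩ R2 → R1. The join is lossless.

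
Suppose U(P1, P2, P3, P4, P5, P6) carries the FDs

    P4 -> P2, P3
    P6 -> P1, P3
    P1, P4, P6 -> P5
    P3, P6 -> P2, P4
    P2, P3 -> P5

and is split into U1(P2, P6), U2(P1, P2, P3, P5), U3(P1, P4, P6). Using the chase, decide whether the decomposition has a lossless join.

No

Chase test. Columns are P1, P2, P3, P4, P5, P6; row i has aⱼ where attribute j ∈ Ui, else bᵢⱼ.
Initial tableau (one row per fragment):
  row 1: b11 a2 b13 b14 b15 a6
  row 2: a1 a2 a3 b24 a5 b26
  row 3: a1 b32 b33 a4 b35 a6
Rows 1 and 3 agree on P6; apply P6→P1, P3 and equate their P1, P3 entries.
Rows 1 and 3 agree on P3, P6; apply P3, P6→P2, P4 and equate their P2, P4 entries.
Rows 1 and 3 agree on P2, P3; apply P2, P3→P5 and equate their P5 entries.
No row becomes fully distinguished — the join is lossy.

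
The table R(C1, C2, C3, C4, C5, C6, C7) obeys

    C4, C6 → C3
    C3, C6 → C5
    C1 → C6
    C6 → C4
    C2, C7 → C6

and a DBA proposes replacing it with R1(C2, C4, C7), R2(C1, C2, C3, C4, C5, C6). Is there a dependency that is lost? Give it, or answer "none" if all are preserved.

C2, C7 → C6

Check C2, C7 → C6: no single fragment contains all of {C2, C6, C7}, and the restricted closure of {C2, C7} across the fragments never reaches {C6}.
C4, C6 → C3 is preserved.
C3, C6 → C5 is preserved.
C1 → C6 is preserved.
C6 → C4 is preserved.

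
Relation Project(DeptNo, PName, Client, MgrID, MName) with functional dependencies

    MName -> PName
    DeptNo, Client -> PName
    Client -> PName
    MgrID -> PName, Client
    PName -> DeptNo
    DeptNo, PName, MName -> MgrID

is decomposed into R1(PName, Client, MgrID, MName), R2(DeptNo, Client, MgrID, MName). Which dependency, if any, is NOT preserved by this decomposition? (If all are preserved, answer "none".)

Check PName → DeptNo: no single fragment contains all of {DeptNo, PName}, and the restricted closure of {PName} across the fragments never reaches {DeptNo}.
MName → PName is preserved.
DeptNo, Client → PName is preserved.
Client → PName is preserved.
MgrID → PName, Client is preserved.
DeptNo, PName, MName → MgrID is preserved.

PName -> DeptNo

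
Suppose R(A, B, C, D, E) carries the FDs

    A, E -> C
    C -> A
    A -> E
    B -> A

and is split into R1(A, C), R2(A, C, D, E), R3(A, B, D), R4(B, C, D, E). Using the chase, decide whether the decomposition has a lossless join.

Chase test. Columns are A, B, C, D, E; row i has aⱼ where attribute j ∈ Ri, else bᵢⱼ.
Initial tableau (one row per fragment):
  row 1: a1 b12 a3 b14 b15
  row 2: a1 b22 a3 a4 a5
  row 3: a1 a2 b33 a4 b35
  row 4: b41 a2 a3 a4 a5
Rows 1 and 4 agree on C; apply C→A and equate their A entries.
Rows 1 and 2 agree on A; apply A→E and equate their E entries.
Rows 1 and 3 agree on A; apply A→E and equate their E entries.
Rows 1 and 3 agree on A, E; apply A, E→C and equate their C entries.
Row 3 is now all distinguished symbols — the join is lossless.

Yes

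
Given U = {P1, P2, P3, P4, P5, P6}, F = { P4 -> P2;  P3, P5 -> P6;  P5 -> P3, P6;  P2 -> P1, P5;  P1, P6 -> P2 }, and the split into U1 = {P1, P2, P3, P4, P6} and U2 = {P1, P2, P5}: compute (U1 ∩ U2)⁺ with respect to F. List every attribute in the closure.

U1 ∩ U2 = {P1, P2}.
P2 → P1, P5 applies, adding P5
P5 → P3, P6 applies, adding P3, P6
Closure: {P1, P2, P3, P5, P6}.

P1, P2, P3, P5, P6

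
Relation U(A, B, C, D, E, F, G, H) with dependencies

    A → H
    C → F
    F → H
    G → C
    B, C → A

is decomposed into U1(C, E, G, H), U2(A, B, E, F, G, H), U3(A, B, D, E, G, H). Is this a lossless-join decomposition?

Chase test. Columns are A, B, C, D, E, F, G, H; row i has aⱼ where attribute j ∈ Ui, else bᵢⱼ.
Initial tableau (one row per fragment):
  row 1: b11 b12 a3 b14 a5 b16 a7 a8
  row 2: a1 a2 b23 b24 a5 a6 a7 a8
  row 3: a1 a2 b33 a4 a5 b36 a7 a8
Rows 1 and 2 agree on G; apply G→C and equate their C entries.
Rows 1 and 3 agree on G; apply G→C and equate their C entries.
Rows 1 and 2 agree on C; apply C→F and equate their F entries.
Rows 1 and 3 agree on C; apply C→F and equate their F entries.
Row 3 is now all distinguished symbols — the join is lossless.

Yes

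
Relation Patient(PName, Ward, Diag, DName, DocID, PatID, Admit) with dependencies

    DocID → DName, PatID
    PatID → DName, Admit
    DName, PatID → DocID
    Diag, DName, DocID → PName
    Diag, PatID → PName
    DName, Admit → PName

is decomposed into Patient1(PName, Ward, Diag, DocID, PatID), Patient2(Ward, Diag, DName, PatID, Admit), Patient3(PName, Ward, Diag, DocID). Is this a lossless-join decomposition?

Yes

Chase test. Columns are PName, Ward, Diag, DName, DocID, PatID, Admit; row i has aⱼ where attribute j ∈ Patienti, else bᵢⱼ.
Initial tableau (one row per fragment):
  row 1: a1 a2 a3 b14 a5 a6 b17
  row 2: b21 a2 a3 a4 b25 a6 a7
  row 3: a1 a2 a3 b34 a5 b36 b37
Rows 1 and 3 agree on DocID; apply DocID→DName, PatID and equate their DName, PatID entries.
Rows 1 and 2 agree on PatID; apply PatID→DName, Admit and equate their DName, Admit entries.
Rows 1 and 3 agree on PatID; apply PatID→DName, Admit and equate their DName, Admit entries.
Rows 1 and 2 agree on DName, PatID; apply DName, PatID→DocID and equate their DocID entries.
Rows 1 and 2 agree on Diag, DName, DocID; apply Diag, DName, DocID→PName and equate their PName entries.
Row 1 is now all distinguished symbols — the join is lossless.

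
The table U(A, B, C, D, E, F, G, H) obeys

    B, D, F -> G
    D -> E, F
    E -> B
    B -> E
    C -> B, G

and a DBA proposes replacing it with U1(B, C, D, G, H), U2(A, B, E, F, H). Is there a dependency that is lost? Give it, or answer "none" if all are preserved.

D -> E, F

Check D → E, F: no single fragment contains all of {D, E, F}, and the restricted closure of {D} across the fragments never reaches {E, F}.
B, D, F → G is preserved.
E → B is preserved.
B → E is preserved.
C → B, G is preserved.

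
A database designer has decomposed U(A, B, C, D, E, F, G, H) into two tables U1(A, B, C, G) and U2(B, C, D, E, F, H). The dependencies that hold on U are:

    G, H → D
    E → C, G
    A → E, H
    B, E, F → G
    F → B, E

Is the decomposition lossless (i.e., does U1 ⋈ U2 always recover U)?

Common attributes: U1 ∩ U2 = {B, C}.
No dependency enlarges {B, C}, so (B, C)⁺ = {B, C}.
The closure contains neither all of U1 = {A, B, C, G} nor all of U2 = {B, C, D, E, F, H}, so the common attributes are not a superkey of either fragment. The join is lossy.

No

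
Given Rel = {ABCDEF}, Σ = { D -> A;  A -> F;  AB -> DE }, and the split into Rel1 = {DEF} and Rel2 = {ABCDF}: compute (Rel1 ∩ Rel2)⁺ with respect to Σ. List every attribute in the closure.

Rel1 ∩ Rel2 = {DF}.
D → A applies, adding A
Closure: {ADF}.

ADF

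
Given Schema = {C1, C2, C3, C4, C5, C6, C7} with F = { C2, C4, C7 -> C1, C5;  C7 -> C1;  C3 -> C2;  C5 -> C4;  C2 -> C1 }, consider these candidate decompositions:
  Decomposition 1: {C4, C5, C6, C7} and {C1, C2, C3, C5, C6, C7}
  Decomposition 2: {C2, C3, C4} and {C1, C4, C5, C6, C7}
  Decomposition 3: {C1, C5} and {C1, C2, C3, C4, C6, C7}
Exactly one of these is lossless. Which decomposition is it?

Decomposition 1

Decomposition 1: common = {C5, C6, C7}, closure = {C1, C4, C5, C6, C7} → lossless.
Decomposition 2: common = {C4}, closure = {C4} → lossy.
Decomposition 3: common = {C1}, closure = {C1} → lossy.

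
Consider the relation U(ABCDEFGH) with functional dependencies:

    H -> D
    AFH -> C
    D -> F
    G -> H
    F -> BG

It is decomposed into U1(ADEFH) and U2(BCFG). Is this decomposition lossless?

Common attributes: U1 ∩ U2 = {F}.
Closure of {F}: F → BG applies, adding BG; G → H applies, adding H; H → D applies, adding D. So (F)⁺ = {BDFGH}.
The closure contains neither all of U1 = {ADEFH} nor all of U2 = {BCFG}, so the common attributes are not a superkey of either fragment. The join is lossy.

No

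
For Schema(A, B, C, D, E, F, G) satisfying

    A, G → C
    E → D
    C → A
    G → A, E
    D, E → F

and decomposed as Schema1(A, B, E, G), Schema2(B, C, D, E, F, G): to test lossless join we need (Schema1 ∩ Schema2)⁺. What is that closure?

A, B, C, D, E, F, G

Schema1 ∩ Schema2 = {B, E, G}.
E → D applies, adding D
G → A, E applies, adding A
D, E → F applies, adding F
A, G → C applies, adding C
Closure: {A, B, C, D, E, F, G}.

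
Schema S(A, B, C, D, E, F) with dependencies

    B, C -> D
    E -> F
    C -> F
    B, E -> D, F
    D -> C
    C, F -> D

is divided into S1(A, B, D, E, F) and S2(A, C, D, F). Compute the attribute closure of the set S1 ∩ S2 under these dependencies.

S1 ∩ S2 = {A, D, F}.
D → C applies, adding C
Closure: {A, C, D, F}.

A, C, D, F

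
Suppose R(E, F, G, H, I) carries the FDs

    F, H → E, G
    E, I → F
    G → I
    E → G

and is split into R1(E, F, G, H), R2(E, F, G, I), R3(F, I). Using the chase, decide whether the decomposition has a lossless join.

Chase test. Columns are E, F, G, H, I; row i has aⱼ where attribute j ∈ Ri, else bᵢⱼ.
Initial tableau (one row per fragment):
  row 1: a1 a2 a3 a4 b15
  row 2: a1 a2 a3 b24 a5
  row 3: b31 a2 b33 b34 a5
Rows 1 and 2 agree on G; apply G→I and equate their I entries.
Row 1 is now all distinguished symbols — the join is lossless.

Yes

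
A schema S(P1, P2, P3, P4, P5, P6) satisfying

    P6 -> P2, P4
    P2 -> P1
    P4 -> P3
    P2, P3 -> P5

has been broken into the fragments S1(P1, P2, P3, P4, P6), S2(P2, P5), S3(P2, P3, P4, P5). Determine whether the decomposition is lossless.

Yes

Chase test. Columns are P1, P2, P3, P4, P5, P6; row i has aⱼ where attribute j ∈ Si, else bᵢⱼ.
Initial tableau (one row per fragment):
  row 1: a1 a2 a3 a4 b15 a6
  row 2: b21 a2 b23 b24 a5 b26
  row 3: b31 a2 a3 a4 a5 b36
Rows 1 and 2 agree on P2; apply P2→P1 and equate their P1 entries.
Rows 1 and 3 agree on P2; apply P2→P1 and equate their P1 entries.
Rows 1 and 3 agree on P2, P3; apply P2, P3→P5 and equate their P5 entries.
Row 1 is now all distinguished symbols — the join is lossless.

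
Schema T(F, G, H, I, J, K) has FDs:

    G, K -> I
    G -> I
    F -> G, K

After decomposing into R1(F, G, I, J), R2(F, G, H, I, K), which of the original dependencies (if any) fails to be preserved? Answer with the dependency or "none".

none

G, K → I lies within R2.
G → I lies within R1.
F → G, K lies within R2.
Every dependency is enforceable on the fragments, so the decomposition is dependency-preserving.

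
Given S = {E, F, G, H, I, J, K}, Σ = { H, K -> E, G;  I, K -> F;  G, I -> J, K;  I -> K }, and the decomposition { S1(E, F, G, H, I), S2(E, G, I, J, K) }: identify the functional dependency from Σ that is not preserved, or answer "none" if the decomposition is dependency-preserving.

H, K -> E, G

Check H, K → E, G: no single fragment contains all of {E, G, H, K}, and the restricted closure of {H, K} across the fragments never reaches {E, G}.
I, K → F is preserved.
G, I → J, K is preserved.
I → K is preserved.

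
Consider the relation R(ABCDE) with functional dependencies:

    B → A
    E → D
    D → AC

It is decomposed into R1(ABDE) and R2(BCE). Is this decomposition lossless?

Yes

Common attributes: R1 ∩ R2 = {BE}.
Closure of {BE}: B → A applies, adding A; E → D applies, adding D; D → AC applies, adding C. So (BE)⁺ = {ABCDE}.
This closure contains every attribute of R1, so R1 ∩ R2 → R1. The join is lossless.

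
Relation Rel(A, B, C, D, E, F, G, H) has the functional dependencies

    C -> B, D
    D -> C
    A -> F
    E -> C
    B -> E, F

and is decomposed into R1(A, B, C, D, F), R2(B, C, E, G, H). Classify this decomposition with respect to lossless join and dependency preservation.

Lossless test: (B, C)⁺ = {B, C, D, E, F}, which is a superkey of neither fragment — lossy.
Dependency preservation: B → E, F is not contained in any single fragment, but the restricted closure of its left-hand side across the fragments still reaches the right-hand side; the remaining FDs each lie inside some fragment. All dependencies are preserved.

lossy but dependency-preserving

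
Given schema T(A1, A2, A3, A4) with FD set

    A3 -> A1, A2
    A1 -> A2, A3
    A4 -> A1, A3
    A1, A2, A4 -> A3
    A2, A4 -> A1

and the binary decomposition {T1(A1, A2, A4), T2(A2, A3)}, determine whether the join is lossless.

Common attributes: T1 ∩ T2 = {A2}.
No dependency enlarges {A2}, so (A2)⁺ = {A2}.
The closure contains neither all of T1 = {A1, A2, A4} nor all of T2 = {A2, A3}, so the common attributes are not a superkey of either fragment. The join is lossy.

No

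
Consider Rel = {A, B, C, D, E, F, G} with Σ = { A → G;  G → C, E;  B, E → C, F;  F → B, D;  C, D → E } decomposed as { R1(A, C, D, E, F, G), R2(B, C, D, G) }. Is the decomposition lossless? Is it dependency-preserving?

lossy and not dependency-preserving

Lossless test: (C, D, G)⁺ = {C, D, E, G}, which is a superkey of neither fragment — lossy.
Dependency preservation: the restricted closure of {B, E} across the fragments never reaches {C, F}, so B, E → C, F cannot be enforced without a join — not preserved.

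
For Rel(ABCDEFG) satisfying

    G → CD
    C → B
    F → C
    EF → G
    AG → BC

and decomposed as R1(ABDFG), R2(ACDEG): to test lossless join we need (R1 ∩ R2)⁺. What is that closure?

R1 ∩ R2 = {ADG}.
G → CD applies, adding C
C → B applies, adding B
Closure: {ABCDG}.

ABCDG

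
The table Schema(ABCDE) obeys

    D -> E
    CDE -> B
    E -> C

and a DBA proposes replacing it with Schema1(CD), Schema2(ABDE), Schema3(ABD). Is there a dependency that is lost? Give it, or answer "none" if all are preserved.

Check E → C: no single fragment contains all of {CE}, and the restricted closure of {E} across the fragments never reaches {C}.
D → E is preserved.
CDE → B is preserved.

E -> C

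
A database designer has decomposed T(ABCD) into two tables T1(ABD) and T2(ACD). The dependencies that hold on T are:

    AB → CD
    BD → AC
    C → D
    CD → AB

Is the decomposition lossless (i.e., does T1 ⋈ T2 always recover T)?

Common attributes: T1 ∩ T2 = {AD}.
No dependency enlarges {AD}, so (AD)⁺ = {AD}.
The closure contains neither all of T1 = {ABD} nor all of T2 = {ACD}, so the common attributes are not a superkey of either fragment. The join is lossy.

No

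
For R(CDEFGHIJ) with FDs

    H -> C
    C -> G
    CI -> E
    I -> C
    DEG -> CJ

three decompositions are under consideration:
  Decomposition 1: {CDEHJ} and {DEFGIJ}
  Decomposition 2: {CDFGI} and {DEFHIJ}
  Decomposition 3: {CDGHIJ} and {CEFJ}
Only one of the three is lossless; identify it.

Decomposition 2

Decomposition 1: common = {DEJ}, closure = {DEJ} → lossy.
Decomposition 2: common = {DFI}, closure = {CDEFGIJ} → lossless.
Decomposition 3: common = {CJ}, closure = {CGJ} → lossy.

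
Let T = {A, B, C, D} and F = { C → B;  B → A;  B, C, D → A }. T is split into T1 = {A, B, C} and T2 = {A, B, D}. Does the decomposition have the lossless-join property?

Common attributes: T1 ∩ T2 = {A, B}.
No dependency enlarges {A, B}, so (A, B)⁺ = {A, B}.
The closure contains neither all of T1 = {A, B, C} nor all of T2 = {A, B, D}, so the common attributes are not a superkey of either fragment. The join is lossy.

No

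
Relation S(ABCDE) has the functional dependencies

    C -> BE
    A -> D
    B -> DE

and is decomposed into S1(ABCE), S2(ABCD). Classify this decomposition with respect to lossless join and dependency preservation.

Lossless test: (ABC)⁺ = {ABCDE}, which contains all of one fragment — lossless.
Dependency preservation: B → DE is not contained in any single fragment, but the restricted closure of its left-hand side across the fragments still reaches the right-hand side; the remaining FDs each lie inside some fragment. All dependencies are preserved.

lossless and dependency-preserving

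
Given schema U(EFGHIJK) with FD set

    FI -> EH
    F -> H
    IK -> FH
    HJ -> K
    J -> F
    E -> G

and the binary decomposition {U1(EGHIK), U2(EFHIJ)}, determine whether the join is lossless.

No

Common attributes: U1 ∩ U2 = {EHI}.
Closure of {EHI}: E → G applies, adding G. So (EHI)⁺ = {EGHI}.
The closure contains neither all of U1 = {EGHIK} nor all of U2 = {EFHIJ}, so the common attributes are not a superkey of either fragment. The join is lossy.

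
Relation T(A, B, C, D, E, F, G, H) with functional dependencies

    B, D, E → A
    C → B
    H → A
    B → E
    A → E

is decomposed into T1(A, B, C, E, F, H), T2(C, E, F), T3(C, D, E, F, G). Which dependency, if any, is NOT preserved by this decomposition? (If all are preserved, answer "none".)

Check B, D, E → A: no single fragment contains all of {A, B, D, E}, and the restricted closure of {B, D, E} across the fragments never reaches {A}.
C → B is preserved.
H → A is preserved.
B → E is preserved.
A → E is preserved.

B, D, E → A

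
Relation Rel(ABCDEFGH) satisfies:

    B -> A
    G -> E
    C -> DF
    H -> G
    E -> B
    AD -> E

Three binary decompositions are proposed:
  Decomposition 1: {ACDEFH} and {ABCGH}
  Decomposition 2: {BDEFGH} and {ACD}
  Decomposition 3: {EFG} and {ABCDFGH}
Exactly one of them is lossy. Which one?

Decomposition 1: common = {ACH}, closure = {ABCDEFGH} → lossless.
Decomposition 2: common = {D}, closure = {D} → lossy.
Decomposition 3: common = {FG}, closure = {ABEFG} → lossless.

Decomposition 2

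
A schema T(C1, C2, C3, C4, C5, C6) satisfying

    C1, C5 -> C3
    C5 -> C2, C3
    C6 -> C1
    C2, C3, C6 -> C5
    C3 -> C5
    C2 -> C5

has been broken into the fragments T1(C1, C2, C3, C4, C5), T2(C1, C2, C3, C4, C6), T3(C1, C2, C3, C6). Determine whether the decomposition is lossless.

Chase test. Columns are C1, C2, C3, C4, C5, C6; row i has aⱼ where attribute j ∈ Ti, else bᵢⱼ.
Initial tableau (one row per fragment):
  row 1: a1 a2 a3 a4 a5 b16
  row 2: a1 a2 a3 a4 b25 a6
  row 3: a1 a2 a3 b34 b35 a6
Rows 2 and 3 agree on C2, C3, C6; apply C2, C3, C6→C5 and equate their C5 entries.
Rows 1 and 2 agree on C3; apply C3→C5 and equate their C5 entries.
Row 2 is now all distinguished symbols — the join is lossless.

Yes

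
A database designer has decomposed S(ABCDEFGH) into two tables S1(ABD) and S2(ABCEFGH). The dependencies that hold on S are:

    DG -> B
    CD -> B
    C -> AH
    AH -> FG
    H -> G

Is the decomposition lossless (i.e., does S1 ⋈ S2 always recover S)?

Common attributes: S1 ∩ S2 = {AB}.
No dependency enlarges {AB}, so (AB)⁺ = {AB}.
The closure contains neither all of S1 = {ABD} nor all of S2 = {ABCEFGH}, so the common attributes are not a superkey of either fragment. The join is lossy.

No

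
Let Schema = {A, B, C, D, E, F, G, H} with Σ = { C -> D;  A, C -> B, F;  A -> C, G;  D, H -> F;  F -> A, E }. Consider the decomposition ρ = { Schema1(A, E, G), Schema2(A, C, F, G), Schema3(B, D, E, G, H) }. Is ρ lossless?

Chase test. Columns are A, B, C, D, E, F, G, H; row i has aⱼ where attribute j ∈ Schemai, else bᵢⱼ.
Initial tableau (one row per fragment):
  row 1: a1 b12 b13 b14 a5 b16 a7 b18
  row 2: a1 b22 a3 b24 b25 a6 a7 b28
  row 3: b31 a2 b33 a4 a5 b36 a7 a8
Rows 1 and 2 agree on A; apply A→C, G and equate their C, G entries.
Rows 1 and 2 agree on C; apply C→D and equate their D entries.
Rows 1 and 2 agree on A, C; apply A, C→B, F and equate their B, F entries.
Rows 1 and 2 agree on F; apply F→A, E and equate their A, E entries.
No row becomes fully distinguished — the join is lossy.

No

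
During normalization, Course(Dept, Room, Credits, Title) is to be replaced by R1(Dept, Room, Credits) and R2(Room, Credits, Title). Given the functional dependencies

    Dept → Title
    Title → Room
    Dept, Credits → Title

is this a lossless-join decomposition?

No

Common attributes: R1 ∩ R2 = {Room, Credits}.
No dependency enlarges {Room, Credits}, so (Room, Credits)⁺ = {Room, Credits}.
The closure contains neither all of R1 = {Dept, Room, Credits} nor all of R2 = {Room, Credits, Title}, so the common attributes are not a superkey of either fragment. The join is lossy.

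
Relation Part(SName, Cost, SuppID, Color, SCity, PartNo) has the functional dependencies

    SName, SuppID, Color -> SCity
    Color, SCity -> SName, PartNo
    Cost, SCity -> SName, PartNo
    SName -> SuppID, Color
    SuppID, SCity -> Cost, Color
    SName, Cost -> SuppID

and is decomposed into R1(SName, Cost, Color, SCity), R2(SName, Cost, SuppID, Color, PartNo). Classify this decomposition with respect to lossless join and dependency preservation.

Lossless test: (SName, Cost, Color)⁺ = {SName, Cost, SuppID, Color, SCity, PartNo}, which contains all of one fragment — lossless.
Dependency preservation: the restricted closure of {SuppID, SCity} across the fragments never reaches {Cost, Color}, so SuppID, SCity → Cost, Color cannot be enforced without a join — not preserved.

lossless but not dependency-preserving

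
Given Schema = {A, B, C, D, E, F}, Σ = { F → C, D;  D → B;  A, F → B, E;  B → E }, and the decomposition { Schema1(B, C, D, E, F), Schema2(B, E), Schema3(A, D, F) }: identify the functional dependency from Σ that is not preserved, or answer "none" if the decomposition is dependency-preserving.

none

F → C, D lies within Schema1.
D → B lies within Schema1.
A, F → B, E: restricted closure across fragments reaches B, E.
B → E lies within Schema1.
Every dependency is enforceable on the fragments, so the decomposition is dependency-preserving.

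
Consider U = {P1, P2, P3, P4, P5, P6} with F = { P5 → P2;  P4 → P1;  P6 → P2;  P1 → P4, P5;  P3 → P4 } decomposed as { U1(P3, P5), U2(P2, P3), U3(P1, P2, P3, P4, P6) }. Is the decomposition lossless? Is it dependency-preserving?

Lossless test (chase): Rows 1 and 2 agree on P3; apply P3→P4 and equate their P4 entries. Rows 1 and 3 agree on P3; apply P3→P4 and equate their P4 entries. Rows 1 and 2 agree on P4; apply P4→P1 and equate their P1 entries. Rows 1 and 3 agree on P4; apply P4→P1 and equate their P1 entries. Rows 1 and 2 agree on P1; apply P1→P4, P5 and equate their P4, P5 entries. Rows 1 and 3 agree on P1; apply P1→P4, P5 and equate their P4, P5 entries. Rows 1 and 2 agree on P5; apply P5→P2 and equate their P2 entries. Row 3 is now all distinguished symbols — the join is lossless.
Dependency preservation: the restricted closure of {P5} across the fragments never reaches {P2}, so P5 → P2 cannot be enforced without a join — not preserved.

lossless but not dependency-preserving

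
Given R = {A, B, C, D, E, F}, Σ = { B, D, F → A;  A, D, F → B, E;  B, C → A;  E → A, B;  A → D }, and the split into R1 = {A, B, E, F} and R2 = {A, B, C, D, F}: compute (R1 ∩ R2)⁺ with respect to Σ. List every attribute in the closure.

R1 ∩ R2 = {A, B, F}.
A → D applies, adding D
A, D, F → B, E applies, adding E
Closure: {A, B, D, E, F}.

A, B, D, E, F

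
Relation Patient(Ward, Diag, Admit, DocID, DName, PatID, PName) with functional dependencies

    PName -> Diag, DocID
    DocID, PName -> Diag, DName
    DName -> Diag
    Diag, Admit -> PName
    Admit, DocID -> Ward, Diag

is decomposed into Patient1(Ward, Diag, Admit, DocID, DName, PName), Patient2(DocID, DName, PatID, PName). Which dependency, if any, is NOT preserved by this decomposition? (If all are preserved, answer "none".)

none

PName → Diag, DocID lies within Patient1.
DocID, PName → Diag, DName lies within Patient1.
DName → Diag lies within Patient1.
Diag, Admit → PName lies within Patient1.
Admit, DocID → Ward, Diag lies within Patient1.
Every dependency is enforceable on the fragments, so the decomposition is dependency-preserving.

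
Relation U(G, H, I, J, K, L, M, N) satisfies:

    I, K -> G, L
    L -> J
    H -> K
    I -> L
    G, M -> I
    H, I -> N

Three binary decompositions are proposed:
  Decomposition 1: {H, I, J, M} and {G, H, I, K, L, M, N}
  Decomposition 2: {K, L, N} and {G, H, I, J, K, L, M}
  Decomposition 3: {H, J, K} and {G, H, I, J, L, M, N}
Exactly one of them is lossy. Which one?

Decomposition 2

Decomposition 1: common = {H, I, M}, closure = {G, H, I, J, K, L, M, N} → lossless.
Decomposition 2: common = {K, L}, closure = {J, K, L} → lossy.
Decomposition 3: common = {H, J}, closure = {H, J, K} → lossless.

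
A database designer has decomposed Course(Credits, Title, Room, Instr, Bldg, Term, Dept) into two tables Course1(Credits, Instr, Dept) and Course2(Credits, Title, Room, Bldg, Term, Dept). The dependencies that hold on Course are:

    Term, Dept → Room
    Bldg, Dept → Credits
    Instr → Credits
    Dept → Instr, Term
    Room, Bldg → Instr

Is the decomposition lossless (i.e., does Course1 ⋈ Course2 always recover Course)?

Common attributes: Course1 ∩ Course2 = {Credits, Dept}.
Closure of {Credits, Dept}: Dept → Instr, Term applies, adding Instr, Term; Term, Dept → Room applies, adding Room. So (Credits, Dept)⁺ = {Credits, Room, Instr, Term, Dept}.
This closure contains every attribute of Course1, so Course1 ∩ Course2 → Course1. The join is lossless.

Yes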